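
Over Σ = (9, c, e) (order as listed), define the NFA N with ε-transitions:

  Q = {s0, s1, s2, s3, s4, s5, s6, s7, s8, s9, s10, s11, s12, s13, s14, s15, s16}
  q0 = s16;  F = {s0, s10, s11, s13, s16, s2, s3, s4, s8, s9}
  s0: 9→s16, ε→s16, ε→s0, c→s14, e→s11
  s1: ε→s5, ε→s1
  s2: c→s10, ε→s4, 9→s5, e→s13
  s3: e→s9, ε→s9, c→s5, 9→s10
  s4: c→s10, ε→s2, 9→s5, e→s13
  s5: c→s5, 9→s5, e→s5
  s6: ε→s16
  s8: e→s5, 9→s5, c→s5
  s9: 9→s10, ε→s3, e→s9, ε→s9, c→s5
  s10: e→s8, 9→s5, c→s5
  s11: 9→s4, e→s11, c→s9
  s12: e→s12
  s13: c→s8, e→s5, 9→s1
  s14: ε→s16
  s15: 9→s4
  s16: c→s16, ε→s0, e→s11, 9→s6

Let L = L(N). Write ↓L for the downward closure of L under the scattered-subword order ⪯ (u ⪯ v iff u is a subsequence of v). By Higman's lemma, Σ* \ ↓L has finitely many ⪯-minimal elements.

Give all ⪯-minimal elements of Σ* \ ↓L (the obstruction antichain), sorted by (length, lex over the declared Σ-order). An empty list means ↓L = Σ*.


min(Σ*\↓L) = [e99, ecc, e9ee].

|Q|=17, |F|=10, |δ|=47 (12 ε).
min D↑ (8 st, q0=0, F={4}): 0:9→0,c→0,e→1 1:9→2,c→3,e→1 2:9→4,c→5,e→6 3:9→5,c→4,e→3 4:9→4,c→4,e→4 5:9→4,c→4,e→7 6:9→4,c→7,e→4 7:9→4,c→4,e→4 [Hopcroft].
'e99': N↓-sim [14, 10, 7, 2] end={s1,s5} rej; 3/3 deletions ∈↓L.
'ecc': run [14, 10, 5, 1] end={s5} rej; 3/3 deletions ∈↓L.
'e9ee': run [14, 10, 7, 4, 1] end={s5} ∉↓L; 4/4 del acc.
3 minimals (antichain).


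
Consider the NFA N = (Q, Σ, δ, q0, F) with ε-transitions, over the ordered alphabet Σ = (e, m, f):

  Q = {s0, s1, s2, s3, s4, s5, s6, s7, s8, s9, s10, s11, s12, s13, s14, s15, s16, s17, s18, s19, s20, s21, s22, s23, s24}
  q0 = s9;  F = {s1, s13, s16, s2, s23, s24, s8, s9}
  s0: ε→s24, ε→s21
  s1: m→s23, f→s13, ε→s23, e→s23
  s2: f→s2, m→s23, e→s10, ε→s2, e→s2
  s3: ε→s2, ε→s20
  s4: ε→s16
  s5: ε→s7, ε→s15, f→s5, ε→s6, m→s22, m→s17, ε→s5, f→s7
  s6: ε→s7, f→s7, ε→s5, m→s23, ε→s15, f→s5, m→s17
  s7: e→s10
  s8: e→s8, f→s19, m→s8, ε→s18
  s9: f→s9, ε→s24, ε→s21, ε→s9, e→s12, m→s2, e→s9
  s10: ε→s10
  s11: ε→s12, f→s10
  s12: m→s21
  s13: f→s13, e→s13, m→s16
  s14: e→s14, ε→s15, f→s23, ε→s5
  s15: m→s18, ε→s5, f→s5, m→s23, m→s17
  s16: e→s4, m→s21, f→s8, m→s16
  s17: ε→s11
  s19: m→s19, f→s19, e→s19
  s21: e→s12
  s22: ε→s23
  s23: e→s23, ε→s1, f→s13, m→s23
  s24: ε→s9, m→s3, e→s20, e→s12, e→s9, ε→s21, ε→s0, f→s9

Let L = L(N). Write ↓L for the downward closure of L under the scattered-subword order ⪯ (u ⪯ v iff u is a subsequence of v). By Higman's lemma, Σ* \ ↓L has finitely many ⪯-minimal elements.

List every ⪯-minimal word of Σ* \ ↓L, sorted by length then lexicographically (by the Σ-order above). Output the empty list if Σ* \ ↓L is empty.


A = [mmfmff].

|Q|=25, |F|=8, |δ|=79 (29 ε).
min D↑ (7 st, q0=0, F={6}): 0:e→0,m→1,f→0 1:e→1,m→2,f→1 2:e→2,m→2,f→3 3:e→3,m→4,f→3 4:e→4,m→4,f→5 5:e→5,m→5,f→6 6:e→6,m→6,f→6 (ε-aug+det+¬).
'mmfmff': |S_i|=[17, 14, 10, 8, 7, 3, 1] end={s19} ∉↓L; 6/6 single-dels accept.
1 minimals (antichain).


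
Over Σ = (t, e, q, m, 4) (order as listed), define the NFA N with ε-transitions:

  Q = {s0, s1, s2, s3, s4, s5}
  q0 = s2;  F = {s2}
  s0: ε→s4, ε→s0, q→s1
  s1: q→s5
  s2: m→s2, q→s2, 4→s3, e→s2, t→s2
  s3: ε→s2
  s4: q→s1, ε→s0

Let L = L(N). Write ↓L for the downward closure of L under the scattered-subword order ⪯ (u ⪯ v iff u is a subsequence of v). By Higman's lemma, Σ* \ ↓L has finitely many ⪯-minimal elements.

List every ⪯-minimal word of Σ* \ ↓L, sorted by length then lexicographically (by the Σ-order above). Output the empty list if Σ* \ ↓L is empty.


Antichain: [].

|Q|=6, |F|=1, |δ|=12 (4 ε).
min D↑ (1 st, q0=0, F={}): 0:t→0,e→0,q→0,m→0,4→0 (ε-aug+det+¬).
L(D↑) = ∅; no obstructions.


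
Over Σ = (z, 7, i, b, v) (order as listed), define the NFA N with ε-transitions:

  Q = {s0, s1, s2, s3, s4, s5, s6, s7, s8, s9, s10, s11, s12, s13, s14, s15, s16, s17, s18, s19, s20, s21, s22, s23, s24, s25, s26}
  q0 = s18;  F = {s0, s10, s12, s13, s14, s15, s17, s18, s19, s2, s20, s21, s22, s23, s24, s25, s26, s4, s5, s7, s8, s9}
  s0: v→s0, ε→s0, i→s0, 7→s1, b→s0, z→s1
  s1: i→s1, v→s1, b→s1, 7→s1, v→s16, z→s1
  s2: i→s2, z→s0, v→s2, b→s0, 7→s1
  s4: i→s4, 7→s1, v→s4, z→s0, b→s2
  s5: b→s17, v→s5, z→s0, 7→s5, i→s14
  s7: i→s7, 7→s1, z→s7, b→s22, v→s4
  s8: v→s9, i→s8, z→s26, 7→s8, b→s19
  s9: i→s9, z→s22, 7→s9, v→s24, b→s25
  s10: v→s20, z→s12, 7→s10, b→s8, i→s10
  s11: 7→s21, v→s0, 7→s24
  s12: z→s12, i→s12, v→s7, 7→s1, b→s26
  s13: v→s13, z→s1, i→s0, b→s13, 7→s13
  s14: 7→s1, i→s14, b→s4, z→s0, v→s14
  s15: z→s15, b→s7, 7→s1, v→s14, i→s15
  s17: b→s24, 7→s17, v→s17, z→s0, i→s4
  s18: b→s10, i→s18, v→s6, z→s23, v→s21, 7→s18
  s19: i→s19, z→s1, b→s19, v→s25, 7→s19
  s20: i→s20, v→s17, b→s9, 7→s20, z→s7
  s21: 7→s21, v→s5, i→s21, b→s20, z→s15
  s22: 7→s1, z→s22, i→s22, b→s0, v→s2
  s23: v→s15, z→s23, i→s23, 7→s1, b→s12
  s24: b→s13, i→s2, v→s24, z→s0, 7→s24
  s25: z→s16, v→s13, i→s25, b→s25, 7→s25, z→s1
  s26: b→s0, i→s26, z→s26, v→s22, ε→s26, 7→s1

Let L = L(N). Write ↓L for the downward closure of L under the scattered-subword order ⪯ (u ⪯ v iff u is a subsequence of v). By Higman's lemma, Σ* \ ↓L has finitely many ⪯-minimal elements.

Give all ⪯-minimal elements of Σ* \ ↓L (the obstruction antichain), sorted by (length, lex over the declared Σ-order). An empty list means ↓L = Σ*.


Antichain: [z7, bbbz, vvzz, vvi7].

|Q|=27, |F|=22, |δ|=123 (2 ε).
min D↑ (23 st, q0=0, F={4}): 0:z→1,7→0,i→0,b→2,v→3 1:z→1,7→4,i→1,b→5,v→6 2:z→5,7→2,i→2,b→7,v→8 3:z→6,7→3,i→3,b→8,v→9 4:z→4,7→4,i→4,b→4,v→4 5:z→5,7→4,i→5,b→10,v→11 6:z→6,7→4,i→6,b→11,v→12 7:z→10,7→7,i→7,b→13,v→14 8:z→11,7→8,i→8,b→14,v→15 9:z→16,7→9,i→12,b→15,v→9 10:z→10,7→4,i→10,b→16,v→17 11:z→11,7→4,i→11,b→17,v→18 12:z→16,7→4,i→12,b→18,v→12 13:z→4,7→13,i→13,b→13,v→19 14:z→17,7→14,i→14,b→19,v→20 15:z→16,7→15,i→18,b→20,v→15 16:z→4,7→4,i→16,b→16,v→16 17:z→17,7→4,i→17,b→16,v→21 18:z→16,7→4,i→18,b→21,v→18 19:z→4,7→19,i→19,b→19,v→22 20:z→16,7→20,i→21,b→22,v→20 21:z→16,7→4,i→21,b→16,v→21 22:z→4,7→22,i→16,b→22,v→22 (ε-aug+det+¬).
'z7': run [25, 12, 2] end={s1,s16} rej; 2/2 deletions ∈↓L.
'bbbz': |S_i|=[25, 18, 12, 6, 2] end={s1,s16} rej; 4/4 single-dels accept.
'vvzz': |S_i|=[25, 18, 10, 3, 2] end={s1,s16} — reject; 4/4 single-dels accept.
'vvi7': N↓-sim [25, 18, 10, 6, 2] end={s1,s16} rej; 4/4 deletions ∈↓L.
4 obstructions.


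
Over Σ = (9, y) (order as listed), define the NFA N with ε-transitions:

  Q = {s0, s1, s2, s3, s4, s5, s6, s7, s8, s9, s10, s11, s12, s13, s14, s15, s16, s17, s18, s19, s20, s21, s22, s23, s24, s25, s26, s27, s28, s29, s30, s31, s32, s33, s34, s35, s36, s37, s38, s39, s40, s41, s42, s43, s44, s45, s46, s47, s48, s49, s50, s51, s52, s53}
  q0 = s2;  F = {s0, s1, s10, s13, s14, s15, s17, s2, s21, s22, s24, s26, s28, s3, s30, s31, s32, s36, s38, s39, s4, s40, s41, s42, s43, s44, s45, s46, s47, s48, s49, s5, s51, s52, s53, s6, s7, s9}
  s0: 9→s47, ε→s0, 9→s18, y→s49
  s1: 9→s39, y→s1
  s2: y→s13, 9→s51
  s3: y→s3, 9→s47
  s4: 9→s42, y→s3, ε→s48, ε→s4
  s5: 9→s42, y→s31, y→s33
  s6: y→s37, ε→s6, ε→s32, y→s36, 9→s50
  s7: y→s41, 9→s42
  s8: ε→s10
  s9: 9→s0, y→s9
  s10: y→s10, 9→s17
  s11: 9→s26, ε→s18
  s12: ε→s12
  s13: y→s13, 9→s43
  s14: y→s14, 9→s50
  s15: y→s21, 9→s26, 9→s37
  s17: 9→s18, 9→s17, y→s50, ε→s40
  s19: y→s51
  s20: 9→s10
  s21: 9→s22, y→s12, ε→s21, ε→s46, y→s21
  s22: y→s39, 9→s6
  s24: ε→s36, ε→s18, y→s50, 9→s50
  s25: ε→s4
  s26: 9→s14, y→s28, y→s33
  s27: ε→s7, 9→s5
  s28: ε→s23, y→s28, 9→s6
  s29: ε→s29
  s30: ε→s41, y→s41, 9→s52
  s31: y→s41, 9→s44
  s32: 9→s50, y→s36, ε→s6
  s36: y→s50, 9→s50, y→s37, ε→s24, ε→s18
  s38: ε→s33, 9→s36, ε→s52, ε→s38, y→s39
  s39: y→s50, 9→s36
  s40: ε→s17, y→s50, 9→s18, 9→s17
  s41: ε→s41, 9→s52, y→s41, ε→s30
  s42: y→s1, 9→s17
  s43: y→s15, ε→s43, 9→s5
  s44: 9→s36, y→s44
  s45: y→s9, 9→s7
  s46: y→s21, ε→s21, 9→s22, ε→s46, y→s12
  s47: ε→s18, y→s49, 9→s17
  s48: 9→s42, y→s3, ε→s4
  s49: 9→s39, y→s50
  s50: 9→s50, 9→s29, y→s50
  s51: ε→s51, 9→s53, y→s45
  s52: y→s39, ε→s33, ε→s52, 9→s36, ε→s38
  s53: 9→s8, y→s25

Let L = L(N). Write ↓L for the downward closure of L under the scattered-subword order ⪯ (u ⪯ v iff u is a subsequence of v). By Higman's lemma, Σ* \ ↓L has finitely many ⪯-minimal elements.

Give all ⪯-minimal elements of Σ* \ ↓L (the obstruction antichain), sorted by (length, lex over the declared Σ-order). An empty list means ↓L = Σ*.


min(Σ*\↓L) = [9999y, 9yy9yy, y9y999].

|Q|=54, |F|=38, |δ|=129 (36 ε).
min D↑ (32 st, q0=0, F={20}): 0:9→1,y→2 1:9→3,y→4 2:9→5,y→2 3:9→6,y→7 4:9→8,y→9 5:9→10,y→11 6:9→12,y→6 7:9→13,y→14 8:9→13,y→15 9:9→16,y→9 10:9→13,y→17 11:9→18,y→19 12:9→12,y→20 13:9→12,y→21 14:9→22,y→14 15:9→23,y→15 16:9→22,y→24 17:9→25,y→15 18:9→26,y→27 19:9→28,y→19 20:9→20,y→20 21:9→29,y→21 22:9→12,y→24 23:9→30,y→29 24:9→29,y→20 25:9→30,y→25 26:9→20,y→26 27:9→31,y→27 28:9→31,y→29 29:9→30,y→20 30:9→20,y→20 31:9→20,y→30.
'9999y': N↓-sim [47, 45, 37, 22, 9, 3] end={s29,s37,s50} rej; 5/5 deletions ∈↓L.
'9yy9yy': |S_i|=[47, 45, 40, 31, 18, 8, 3] end={s29,s37,s50} rej; 6/6 deletions ∈↓L.
'y9y999': |S_i|=[47, 43, 35, 27, 18, 9, 2] end={s29,s50} rej; 6/6 single-dels accept.
3 obstructions.


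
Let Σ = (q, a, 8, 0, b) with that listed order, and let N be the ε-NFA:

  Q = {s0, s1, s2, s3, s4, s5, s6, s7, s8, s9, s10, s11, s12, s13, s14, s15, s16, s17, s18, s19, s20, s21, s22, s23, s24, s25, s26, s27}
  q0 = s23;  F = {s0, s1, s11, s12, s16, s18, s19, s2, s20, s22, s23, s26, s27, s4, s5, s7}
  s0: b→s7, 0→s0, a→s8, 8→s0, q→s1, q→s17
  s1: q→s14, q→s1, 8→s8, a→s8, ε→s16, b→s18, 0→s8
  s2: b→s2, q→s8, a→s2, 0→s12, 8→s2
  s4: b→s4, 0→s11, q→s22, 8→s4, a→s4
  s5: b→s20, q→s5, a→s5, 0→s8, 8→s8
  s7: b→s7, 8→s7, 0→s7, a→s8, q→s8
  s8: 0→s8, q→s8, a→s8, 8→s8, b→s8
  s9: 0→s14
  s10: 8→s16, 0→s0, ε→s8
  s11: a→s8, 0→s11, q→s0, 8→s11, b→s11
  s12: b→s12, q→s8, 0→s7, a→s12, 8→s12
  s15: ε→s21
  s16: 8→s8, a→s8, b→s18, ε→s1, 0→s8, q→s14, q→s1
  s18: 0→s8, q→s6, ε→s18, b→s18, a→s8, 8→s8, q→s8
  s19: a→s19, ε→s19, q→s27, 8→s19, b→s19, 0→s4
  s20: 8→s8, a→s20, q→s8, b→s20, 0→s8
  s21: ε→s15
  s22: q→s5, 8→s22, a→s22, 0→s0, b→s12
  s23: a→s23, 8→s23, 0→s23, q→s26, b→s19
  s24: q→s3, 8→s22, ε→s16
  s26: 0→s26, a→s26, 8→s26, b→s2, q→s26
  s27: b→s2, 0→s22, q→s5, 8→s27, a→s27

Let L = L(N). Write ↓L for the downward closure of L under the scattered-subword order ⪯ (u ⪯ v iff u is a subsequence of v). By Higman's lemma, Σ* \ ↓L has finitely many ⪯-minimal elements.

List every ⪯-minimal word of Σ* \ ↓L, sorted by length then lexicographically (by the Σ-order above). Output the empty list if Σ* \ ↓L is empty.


min(Σ*\↓L) = [qbq, bqq8, bqq0, b00a].

|Q|=28, |F|=16, |δ|=102 (8 ε).
min D↑ (16 st, q0=0, F={6}): 0:q→1,a→0,8→0,0→0,b→2 1:q→1,a→1,8→1,0→1,b→3 2:q→4,a→2,8→2,0→5,b→2 3:q→6,a→3,8→3,0→7,b→3 4:q→8,a→4,8→4,0→9,b→3 5:q→9,a→5,8→5,0→10,b→5 6:q→6,a→6,8→6,0→6,b→6 7:q→6,a→7,8→7,0→11,b→7 8:q→8,a→8,8→6,0→6,b→12 9:q→8,a→9,8→9,0→13,b→7 10:q→13,a→6,8→10,0→10,b→10 11:q→6,a→6,8→11,0→11,b→11 12:q→6,a→12,8→6,0→6,b→12 13:q→14,a→6,8→13,0→13,b→11 14:q→14,a→6,8→6,0→6,b→15 15:q→6,a→6,8→6,0→6,b→15 [Hopcroft].
'qbq': N↓-sim [20, 16, 7, 2] end={s6,s8} rej; 3/3 deletions ∈↓L.
'bqq8': N↓-sim [20, 18, 15, 9, 1] end={s8} rej; 4/4 del acc.
'bqq0': N↓-sim [20, 18, 15, 9, 1] end={s8} — reject; 4/4 del acc.
'b00a': N↓-sim [20, 18, 15, 10, 1] end={s8} — reject; 4/4 single-dels accept.
4 minimals (antichain).


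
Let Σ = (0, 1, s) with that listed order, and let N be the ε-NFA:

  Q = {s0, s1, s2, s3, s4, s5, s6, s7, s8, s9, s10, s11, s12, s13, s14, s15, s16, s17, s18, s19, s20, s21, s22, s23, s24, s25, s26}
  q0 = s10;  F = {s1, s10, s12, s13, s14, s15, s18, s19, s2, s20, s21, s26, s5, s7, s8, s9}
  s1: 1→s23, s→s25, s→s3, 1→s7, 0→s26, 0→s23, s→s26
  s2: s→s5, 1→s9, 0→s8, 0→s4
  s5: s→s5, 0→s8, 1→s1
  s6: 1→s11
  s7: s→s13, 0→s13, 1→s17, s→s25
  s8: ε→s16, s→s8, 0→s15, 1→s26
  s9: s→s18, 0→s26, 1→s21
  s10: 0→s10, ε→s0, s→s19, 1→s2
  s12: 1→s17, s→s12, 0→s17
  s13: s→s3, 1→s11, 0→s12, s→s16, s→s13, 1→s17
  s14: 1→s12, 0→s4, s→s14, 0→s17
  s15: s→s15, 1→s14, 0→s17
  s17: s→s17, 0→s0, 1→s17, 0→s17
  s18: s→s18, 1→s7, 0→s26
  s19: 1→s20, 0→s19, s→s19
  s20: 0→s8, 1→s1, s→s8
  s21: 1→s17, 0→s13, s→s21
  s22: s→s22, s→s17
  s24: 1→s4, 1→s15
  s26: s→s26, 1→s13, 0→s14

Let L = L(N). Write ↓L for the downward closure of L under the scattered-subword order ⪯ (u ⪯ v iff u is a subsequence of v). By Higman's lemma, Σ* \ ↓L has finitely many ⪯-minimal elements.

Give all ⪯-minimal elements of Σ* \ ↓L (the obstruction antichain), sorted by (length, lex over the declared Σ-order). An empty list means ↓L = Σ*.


min(Σ*\↓L) = [1000, 1111, s1s00].

|Q|=27, |F|=16, |δ|=69 (2 ε).
min D↑ (17 st, q0=0, F={12}): 0:0→0,1→1,s→2 1:0→3,1→4,s→5 2:0→2,1→6,s→2 3:0→7,1→8,s→3 4:0→8,1→9,s→10 5:0→3,1→11,s→5 6:0→3,1→11,s→3 7:0→12,1→13,s→7 8:0→13,1→14,s→8 9:0→14,1→12,s→9 10:0→8,1→15,s→10 11:0→8,1→15,s→8 12:0→12,1→12,s→12 13:0→12,1→16,s→13 14:0→16,1→12,s→14 15:0→14,1→12,s→14 16:0→12,1→12,s→16 (ε-aug+det+¬).
'1000': run [24, 22, 13, 6, 3] end={s0,s17,s4} ∉↓L; 4/4 single-dels accept.
'1111': run [24, 22, 17, 11, 3] end={s0,s11,s17} ∉↓L; 4/4 deletions ∈↓L.
's1s00': N↓-sim [24, 21, 17, 13, 6, 3] end={s0,s17,s4} — reject; 5/5 deletions ∈↓L.
3 words, ⪯-incomp.


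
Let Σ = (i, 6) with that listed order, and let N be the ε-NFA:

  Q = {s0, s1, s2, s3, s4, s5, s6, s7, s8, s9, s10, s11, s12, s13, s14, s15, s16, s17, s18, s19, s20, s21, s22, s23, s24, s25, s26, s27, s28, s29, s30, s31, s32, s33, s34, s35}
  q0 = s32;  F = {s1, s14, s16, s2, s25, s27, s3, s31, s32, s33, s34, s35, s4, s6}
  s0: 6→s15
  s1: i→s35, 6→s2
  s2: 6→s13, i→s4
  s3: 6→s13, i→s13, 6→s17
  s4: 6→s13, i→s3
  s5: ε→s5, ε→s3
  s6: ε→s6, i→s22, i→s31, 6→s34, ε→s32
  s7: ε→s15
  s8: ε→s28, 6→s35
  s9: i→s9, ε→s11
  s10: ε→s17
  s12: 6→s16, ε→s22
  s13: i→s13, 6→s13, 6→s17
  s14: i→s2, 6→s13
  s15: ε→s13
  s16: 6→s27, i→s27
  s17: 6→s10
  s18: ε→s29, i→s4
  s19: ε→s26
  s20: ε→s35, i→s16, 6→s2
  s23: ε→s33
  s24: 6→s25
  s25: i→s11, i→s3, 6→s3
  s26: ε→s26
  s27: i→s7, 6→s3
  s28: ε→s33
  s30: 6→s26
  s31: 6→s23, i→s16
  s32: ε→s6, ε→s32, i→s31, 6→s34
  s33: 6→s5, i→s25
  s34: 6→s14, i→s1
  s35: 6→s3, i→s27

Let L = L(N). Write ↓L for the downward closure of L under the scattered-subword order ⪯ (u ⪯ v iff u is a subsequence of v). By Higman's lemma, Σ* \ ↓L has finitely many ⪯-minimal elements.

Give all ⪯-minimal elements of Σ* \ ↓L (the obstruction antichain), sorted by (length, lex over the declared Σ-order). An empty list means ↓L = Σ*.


Antichain: [666, iiii, ii6i, i66i, iii66, i6ii6].

|Q|=36, |F|=14, |δ|=62 (18 ε).
min D↑ (14 st, q0=0, F={12}): 0:i→1,6→2 1:i→3,6→4 2:i→5,6→6 3:i→7,6→7 4:i→8,6→9 5:i→10,6→11 6:i→11,6→12 7:i→12,6→9 8:i→9,6→9 9:i→12,6→12 10:i→7,6→9 11:i→13,6→12 12:i→12,6→12 13:i→9,6→12 (ε-aug+det+¬).
'666': N↓-sim [23, 18, 8, 3] end={s10,s13,s17} — reject; 3/3 single-dels accept.
'iiii': |S_i|=[23, 19, 12, 8, 5] end={s10,s13,s15,s17,s7} ∉↓L; 4/4 del acc.
'ii6i': run [23, 19, 12, 7, 5] end={s10,s13,s15,s17,s7} — reject; 4/4 del acc.
'i66i': |S_i|=[23, 19, 14, 5, 3] end={s10,s13,s17} ∉↓L; 4/4 single-dels accept.
'iii66': run [23, 19, 12, 8, 4, 3] end={s10,s13,s17} — reject; 5/5 single-dels accept.
'i6ii6': |S_i|=[23, 19, 14, 9, 5, 3] end={s10,s13,s17} rej; 5/5 del acc.
6 obstructions.


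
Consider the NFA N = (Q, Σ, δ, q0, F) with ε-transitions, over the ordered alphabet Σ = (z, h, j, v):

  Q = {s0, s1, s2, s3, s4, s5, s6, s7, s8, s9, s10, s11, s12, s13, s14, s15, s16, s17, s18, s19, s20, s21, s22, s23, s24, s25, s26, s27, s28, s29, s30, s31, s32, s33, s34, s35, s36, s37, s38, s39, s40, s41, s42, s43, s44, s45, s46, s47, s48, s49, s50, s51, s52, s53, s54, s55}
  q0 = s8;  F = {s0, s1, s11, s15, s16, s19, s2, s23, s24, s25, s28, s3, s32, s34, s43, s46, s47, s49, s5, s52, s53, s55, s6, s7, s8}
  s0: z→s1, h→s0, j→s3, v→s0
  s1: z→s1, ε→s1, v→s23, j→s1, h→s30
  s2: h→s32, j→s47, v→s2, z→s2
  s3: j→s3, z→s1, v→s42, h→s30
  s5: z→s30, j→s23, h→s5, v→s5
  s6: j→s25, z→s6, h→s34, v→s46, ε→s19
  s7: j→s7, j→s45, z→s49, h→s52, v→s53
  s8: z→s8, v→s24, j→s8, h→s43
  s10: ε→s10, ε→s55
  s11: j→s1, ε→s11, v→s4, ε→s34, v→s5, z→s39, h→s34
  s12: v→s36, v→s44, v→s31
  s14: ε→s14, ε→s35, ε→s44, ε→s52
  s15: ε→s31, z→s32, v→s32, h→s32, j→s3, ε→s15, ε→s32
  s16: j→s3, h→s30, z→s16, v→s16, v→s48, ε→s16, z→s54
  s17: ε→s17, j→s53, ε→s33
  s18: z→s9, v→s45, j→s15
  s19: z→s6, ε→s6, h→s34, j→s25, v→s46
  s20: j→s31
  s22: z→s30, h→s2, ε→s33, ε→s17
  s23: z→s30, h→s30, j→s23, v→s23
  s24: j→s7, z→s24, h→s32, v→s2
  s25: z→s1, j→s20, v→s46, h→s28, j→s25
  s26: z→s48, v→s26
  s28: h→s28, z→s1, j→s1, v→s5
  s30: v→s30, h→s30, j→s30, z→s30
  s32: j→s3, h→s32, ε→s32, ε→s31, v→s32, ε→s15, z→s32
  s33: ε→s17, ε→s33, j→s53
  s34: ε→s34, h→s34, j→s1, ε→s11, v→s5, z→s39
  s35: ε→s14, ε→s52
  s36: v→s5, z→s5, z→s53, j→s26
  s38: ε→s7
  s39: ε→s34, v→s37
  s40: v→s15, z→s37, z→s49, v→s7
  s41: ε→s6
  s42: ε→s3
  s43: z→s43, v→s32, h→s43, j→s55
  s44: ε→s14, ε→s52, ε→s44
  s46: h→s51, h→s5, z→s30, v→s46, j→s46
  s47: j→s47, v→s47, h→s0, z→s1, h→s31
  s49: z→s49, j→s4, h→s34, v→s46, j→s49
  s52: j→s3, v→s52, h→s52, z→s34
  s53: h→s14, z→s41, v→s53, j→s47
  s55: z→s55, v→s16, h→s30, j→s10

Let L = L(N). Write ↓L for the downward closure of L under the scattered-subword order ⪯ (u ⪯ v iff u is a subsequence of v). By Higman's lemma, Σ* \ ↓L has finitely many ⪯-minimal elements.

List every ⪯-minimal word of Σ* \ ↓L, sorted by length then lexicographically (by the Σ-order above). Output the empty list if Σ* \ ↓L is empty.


|Q|=56, |F|=25, |δ|=169 (35 ε).
min D↑ (23 st, q0=0, F={7}): 0:z→0,h→1,j→0,v→2 1:z→1,h→1,j→3,v→4 2:z→2,h→4,j→5,v→6 3:z→3,h→7,j→3,v→8 4:z→4,h→4,j→9,v→4 5:z→10,h→11,j→5,v→12 6:z→6,h→4,j→13,v→6 7:z→7,h→7,j→7,v→7 8:z→8,h→7,j→9,v→8 9:z→14,h→7,j→9,v→9 10:z→10,h→15,j→10,v→16 11:z→15,h→11,j→9,v→11 12:z→17,h→11,j→13,v→12 13:z→14,h→18,j→13,v→13 14:z→14,h→7,j→14,v→19 15:z→15,h→15,j→14,v→20 16:z→7,h→20,j→16,v→16 17:z→17,h→15,j→21,v→16 18:z→14,h→18,j→9,v→18 19:z→7,h→7,j→19,v→19 20:z→7,h→20,j→19,v→20 21:z→14,h→22,j→21,v→16 22:z→14,h→22,j→14,v→20 (ε-aug+det+¬).
'hjh': |S_i|=[41, 27, 10, 1] end={s30} ∉↓L; 3/3 del acc.
'vjzvz': N↓-sim [41, 37, 30, 19, 7, 1] end={s30} rej; 5/5 deletions ∈↓L.
'vvjzh': run [41, 37, 33, 14, 3, 1] end={s30} — reject; 5/5 single-dels accept.
3 obstructions.

A = [hjh, vjzvz, vvjzh].


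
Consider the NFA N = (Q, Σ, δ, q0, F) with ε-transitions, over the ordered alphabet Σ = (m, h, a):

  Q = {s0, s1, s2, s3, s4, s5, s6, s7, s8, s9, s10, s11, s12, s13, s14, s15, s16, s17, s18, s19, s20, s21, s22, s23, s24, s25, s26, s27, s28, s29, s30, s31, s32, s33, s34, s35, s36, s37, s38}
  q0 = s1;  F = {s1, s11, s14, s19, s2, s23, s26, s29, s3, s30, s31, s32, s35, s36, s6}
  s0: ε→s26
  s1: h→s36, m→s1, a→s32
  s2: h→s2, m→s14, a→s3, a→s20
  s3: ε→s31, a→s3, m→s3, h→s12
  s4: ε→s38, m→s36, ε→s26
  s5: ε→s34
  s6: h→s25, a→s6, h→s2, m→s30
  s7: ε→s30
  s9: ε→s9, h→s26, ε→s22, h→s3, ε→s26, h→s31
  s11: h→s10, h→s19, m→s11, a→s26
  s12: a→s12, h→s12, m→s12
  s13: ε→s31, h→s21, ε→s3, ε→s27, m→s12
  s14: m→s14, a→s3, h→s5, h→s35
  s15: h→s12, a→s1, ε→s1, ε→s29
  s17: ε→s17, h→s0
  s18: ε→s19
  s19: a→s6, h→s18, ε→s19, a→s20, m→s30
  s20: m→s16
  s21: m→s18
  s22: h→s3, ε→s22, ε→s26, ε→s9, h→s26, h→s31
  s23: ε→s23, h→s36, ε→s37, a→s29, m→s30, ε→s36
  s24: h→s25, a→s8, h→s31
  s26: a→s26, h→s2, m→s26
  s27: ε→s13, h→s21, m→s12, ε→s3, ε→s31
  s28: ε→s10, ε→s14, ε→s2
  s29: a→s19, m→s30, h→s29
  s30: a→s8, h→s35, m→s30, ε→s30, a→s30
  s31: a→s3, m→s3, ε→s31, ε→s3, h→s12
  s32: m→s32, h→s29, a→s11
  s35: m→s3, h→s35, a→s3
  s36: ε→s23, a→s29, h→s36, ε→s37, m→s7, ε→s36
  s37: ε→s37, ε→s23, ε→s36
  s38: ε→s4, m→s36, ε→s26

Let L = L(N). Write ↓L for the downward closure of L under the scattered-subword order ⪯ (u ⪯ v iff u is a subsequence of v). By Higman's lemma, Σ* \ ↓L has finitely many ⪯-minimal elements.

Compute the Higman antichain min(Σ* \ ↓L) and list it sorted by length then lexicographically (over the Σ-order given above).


Antichain: [hmhmh, hmhah, aaahah].

|Q|=39, |F|=15, |δ|=114 (40 ε).
min D↑ (14 st, q0=0, F={12}): 0:m→0,h→1,a→2 1:m→3,h→1,a→4 2:m→2,h→4,a→5 3:m→3,h→6,a→3 4:m→3,h→4,a→7 5:m→5,h→7,a→8 6:m→9,h→6,a→9 7:m→3,h→7,a→10 8:m→8,h→11,a→8 9:m→9,h→12,a→9 10:m→3,h→11,a→10 11:m→13,h→11,a→9 12:m→12,h→12,a→12 13:m→13,h→6,a→9 (ε-aug+det+¬).
'hmhmh': |S_i|=[26, 22, 11, 6, 3, 1] end={s12} ∉↓L; 5/5 single-dels accept.
'hmhah': run [26, 22, 11, 6, 3, 1] end={s12} ∉↓L; 5/5 deletions ∈↓L.
'aaahah': N↓-sim [26, 21, 19, 15, 11, 5, 1] end={s12} rej; 6/6 single-dels accept.
3 obstructions.


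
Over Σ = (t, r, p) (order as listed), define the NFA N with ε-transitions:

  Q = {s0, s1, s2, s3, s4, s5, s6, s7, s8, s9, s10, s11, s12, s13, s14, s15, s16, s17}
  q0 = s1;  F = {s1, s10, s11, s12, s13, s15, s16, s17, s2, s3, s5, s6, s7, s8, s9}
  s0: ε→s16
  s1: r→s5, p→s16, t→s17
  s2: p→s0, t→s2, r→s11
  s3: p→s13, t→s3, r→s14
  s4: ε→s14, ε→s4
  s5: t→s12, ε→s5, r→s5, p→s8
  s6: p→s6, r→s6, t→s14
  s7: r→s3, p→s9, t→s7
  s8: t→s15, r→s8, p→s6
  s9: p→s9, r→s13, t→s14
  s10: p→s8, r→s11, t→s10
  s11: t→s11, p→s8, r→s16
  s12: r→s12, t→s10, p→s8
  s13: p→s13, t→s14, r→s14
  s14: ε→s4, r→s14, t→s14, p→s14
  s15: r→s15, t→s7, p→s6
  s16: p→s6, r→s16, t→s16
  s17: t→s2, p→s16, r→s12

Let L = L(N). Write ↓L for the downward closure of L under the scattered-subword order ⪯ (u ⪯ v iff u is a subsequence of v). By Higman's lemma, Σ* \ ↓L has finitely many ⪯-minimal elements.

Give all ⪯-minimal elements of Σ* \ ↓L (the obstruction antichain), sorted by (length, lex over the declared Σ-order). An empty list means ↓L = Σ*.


Antichain: [ppt, ttrrpt, rpttrr].

|Q|=18, |F|=15, |δ|=53 (5 ε).
min D↑ (16 st, q0=0, F={11}): 0:t→1,r→2,p→3 1:t→4,r→5,p→3 2:t→5,r→2,p→6 3:t→3,r→3,p→7 4:t→4,r→8,p→3 5:t→9,r→5,p→6 6:t→10,r→6,p→7 7:t→11,r→7,p→7 8:t→8,r→3,p→6 9:t→9,r→8,p→6 10:t→12,r→10,p→7 11:t→11,r→11,p→11 12:t→12,r→13,p→14 13:t→13,r→11,p→15 14:t→11,r→15,p→14 15:t→11,r→11,p→15 (ε-aug+det+¬).
'ppt': N↓-sim [18, 11, 5, 2] end={s14,s4} ∉↓L; 3/3 del acc.
'ttrrpt': N↓-sim [18, 16, 14, 11, 10, 5, 2] end={s14,s4} ∉↓L; 6/6 del acc.
'rpttrr': |S_i|=[18, 14, 9, 8, 6, 4, 2] end={s14,s4} ∉↓L; 6/6 single-dels accept.
3 obstructions.


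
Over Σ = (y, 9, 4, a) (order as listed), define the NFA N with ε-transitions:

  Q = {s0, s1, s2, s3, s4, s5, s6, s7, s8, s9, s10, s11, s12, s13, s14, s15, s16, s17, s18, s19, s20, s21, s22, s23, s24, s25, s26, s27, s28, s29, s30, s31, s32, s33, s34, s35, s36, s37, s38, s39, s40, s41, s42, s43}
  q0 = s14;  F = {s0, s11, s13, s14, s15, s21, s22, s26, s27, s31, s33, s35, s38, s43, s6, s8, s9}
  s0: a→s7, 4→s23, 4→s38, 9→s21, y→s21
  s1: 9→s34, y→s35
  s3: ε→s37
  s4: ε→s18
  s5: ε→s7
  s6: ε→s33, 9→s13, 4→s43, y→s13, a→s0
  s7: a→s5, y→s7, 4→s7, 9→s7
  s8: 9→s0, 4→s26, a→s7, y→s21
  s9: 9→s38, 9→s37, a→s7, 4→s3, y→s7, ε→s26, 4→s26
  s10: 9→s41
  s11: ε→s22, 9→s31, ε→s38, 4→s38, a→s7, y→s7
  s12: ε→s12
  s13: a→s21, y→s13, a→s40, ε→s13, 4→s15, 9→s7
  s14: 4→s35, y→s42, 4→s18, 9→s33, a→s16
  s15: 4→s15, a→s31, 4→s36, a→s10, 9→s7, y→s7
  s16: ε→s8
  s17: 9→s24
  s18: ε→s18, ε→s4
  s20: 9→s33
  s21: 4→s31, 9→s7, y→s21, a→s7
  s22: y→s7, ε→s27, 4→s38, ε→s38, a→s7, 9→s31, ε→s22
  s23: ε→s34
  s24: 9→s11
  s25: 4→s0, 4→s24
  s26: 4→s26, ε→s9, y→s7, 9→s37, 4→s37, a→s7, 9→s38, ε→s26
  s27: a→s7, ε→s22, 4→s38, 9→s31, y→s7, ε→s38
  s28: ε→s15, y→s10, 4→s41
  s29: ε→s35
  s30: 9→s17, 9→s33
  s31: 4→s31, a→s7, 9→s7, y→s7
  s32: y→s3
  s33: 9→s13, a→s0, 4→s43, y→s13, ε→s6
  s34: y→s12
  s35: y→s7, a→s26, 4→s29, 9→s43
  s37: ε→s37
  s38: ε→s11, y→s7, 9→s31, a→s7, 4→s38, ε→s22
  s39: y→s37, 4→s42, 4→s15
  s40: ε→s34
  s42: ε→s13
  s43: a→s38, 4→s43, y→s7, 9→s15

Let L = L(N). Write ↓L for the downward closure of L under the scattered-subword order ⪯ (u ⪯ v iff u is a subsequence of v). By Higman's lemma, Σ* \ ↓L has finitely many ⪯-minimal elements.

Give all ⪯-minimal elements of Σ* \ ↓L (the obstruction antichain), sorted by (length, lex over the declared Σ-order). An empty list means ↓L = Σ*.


|Q|=44, |F|=17, |δ|=126 (28 ε).
min D↑ (13 st, q0=0, F={5}): 0:y→1,9→2,4→3,a→4 1:y→1,9→5,4→6,a→7 2:y→1,9→1,4→8,a→9 3:y→5,9→8,4→3,a→10 4:y→7,9→9,4→10,a→5 5:y→5,9→5,4→5,a→5 6:y→5,9→5,4→6,a→11 7:y→7,9→5,4→11,a→5 8:y→5,9→6,4→8,a→12 9:y→7,9→7,4→12,a→5 10:y→5,9→12,4→10,a→5 11:y→5,9→5,4→11,a→5 12:y→5,9→11,4→12,a→5 [Hopcroft].
'y9': |S_i|=[33, 13, 3] end={s41,s5,s7} rej; 2/2 deletions ∈↓L.
'4y': run [33, 23, 3] end={s12,s5,s7} — reject; 2/2 deletions ∈↓L.
'aa': |S_i|=[33, 21, 2] end={s5,s7} ∉↓L; 2/2 single-dels accept.
'999': N↓-sim [33, 22, 12, 3] end={s41,s5,s7} — reject; 3/3 single-dels accept.
4 minimals (antichain).

A = [y9, 4y, aa, 999].


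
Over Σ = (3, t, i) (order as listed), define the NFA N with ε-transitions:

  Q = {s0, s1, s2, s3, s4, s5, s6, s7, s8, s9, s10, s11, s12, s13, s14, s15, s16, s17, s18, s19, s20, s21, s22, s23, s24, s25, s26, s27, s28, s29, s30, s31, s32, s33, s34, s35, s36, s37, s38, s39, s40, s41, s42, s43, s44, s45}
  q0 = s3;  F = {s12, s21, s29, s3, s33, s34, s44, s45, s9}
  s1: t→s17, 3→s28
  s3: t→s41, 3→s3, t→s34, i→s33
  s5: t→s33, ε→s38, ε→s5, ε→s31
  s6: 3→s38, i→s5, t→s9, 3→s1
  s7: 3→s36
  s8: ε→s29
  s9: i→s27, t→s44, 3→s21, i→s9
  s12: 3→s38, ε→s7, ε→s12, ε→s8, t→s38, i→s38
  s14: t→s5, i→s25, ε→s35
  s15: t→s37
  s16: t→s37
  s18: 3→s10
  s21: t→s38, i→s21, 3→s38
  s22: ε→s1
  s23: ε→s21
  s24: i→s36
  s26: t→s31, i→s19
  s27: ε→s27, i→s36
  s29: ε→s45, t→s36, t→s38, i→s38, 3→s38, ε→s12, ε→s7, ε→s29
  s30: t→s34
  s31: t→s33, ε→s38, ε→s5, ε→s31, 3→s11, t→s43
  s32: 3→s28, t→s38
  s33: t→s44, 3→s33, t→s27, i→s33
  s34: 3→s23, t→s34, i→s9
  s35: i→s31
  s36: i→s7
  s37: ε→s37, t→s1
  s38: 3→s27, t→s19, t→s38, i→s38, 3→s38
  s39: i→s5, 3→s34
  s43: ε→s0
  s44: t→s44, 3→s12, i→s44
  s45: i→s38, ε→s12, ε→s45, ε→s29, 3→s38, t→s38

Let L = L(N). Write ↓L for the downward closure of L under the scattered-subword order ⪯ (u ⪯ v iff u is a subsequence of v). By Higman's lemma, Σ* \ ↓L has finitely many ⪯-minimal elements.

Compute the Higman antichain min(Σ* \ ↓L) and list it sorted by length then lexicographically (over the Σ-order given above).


A = [t33, t3t, it3i].

|Q|=46, |F|=9, |δ|=87 (23 ε).
min D↑ (8 st, q0=0, F={6}): 0:3→0,t→1,i→2 1:3→3,t→1,i→4 2:3→2,t→5,i→2 3:3→6,t→6,i→3 4:3→3,t→5,i→4 5:3→7,t→5,i→5 6:3→6,t→6,i→6 7:3→6,t→6,i→6.
't33': |S_i|=[17, 15, 11, 5] end={s19,s27,s36,s38,s7} ∉↓L; 3/3 del acc.
't3t': N↓-sim [17, 15, 11, 5] end={s19,s27,s36,s38,s7} ∉↓L; 3/3 single-dels accept.
'it3i': |S_i|=[17, 13, 10, 9, 5] end={s19,s27,s36,s38,s7} — reject; 4/4 deletions ∈↓L.
3 words, ⪯-incomp.


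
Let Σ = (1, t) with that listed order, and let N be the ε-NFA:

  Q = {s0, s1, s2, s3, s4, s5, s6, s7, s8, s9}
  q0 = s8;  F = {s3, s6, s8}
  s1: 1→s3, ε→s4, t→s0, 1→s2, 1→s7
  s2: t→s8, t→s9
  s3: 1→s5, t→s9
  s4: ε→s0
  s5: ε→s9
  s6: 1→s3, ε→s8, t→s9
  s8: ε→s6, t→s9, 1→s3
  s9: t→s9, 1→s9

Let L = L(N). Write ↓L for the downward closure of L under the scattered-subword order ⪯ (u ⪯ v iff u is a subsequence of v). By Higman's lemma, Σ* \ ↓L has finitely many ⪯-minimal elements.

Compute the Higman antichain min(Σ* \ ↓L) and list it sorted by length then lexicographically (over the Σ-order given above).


A = [t, 11].

|Q|=10, |F|=3, |δ|=19 (5 ε).
min D↑ (3 st, q0=0, F={2}): 0:1→1,t→2 1:1→2,t→2 2:1→2,t→2 [Hopcroft].
't': run [5, 1] end={s9} ∉↓L; 1/1 deletions ∈↓L.
'11': |S_i|=[5, 3, 2] end={s5,s9} ∉↓L; 2/2 single-dels accept.
2 minimals (antichain).


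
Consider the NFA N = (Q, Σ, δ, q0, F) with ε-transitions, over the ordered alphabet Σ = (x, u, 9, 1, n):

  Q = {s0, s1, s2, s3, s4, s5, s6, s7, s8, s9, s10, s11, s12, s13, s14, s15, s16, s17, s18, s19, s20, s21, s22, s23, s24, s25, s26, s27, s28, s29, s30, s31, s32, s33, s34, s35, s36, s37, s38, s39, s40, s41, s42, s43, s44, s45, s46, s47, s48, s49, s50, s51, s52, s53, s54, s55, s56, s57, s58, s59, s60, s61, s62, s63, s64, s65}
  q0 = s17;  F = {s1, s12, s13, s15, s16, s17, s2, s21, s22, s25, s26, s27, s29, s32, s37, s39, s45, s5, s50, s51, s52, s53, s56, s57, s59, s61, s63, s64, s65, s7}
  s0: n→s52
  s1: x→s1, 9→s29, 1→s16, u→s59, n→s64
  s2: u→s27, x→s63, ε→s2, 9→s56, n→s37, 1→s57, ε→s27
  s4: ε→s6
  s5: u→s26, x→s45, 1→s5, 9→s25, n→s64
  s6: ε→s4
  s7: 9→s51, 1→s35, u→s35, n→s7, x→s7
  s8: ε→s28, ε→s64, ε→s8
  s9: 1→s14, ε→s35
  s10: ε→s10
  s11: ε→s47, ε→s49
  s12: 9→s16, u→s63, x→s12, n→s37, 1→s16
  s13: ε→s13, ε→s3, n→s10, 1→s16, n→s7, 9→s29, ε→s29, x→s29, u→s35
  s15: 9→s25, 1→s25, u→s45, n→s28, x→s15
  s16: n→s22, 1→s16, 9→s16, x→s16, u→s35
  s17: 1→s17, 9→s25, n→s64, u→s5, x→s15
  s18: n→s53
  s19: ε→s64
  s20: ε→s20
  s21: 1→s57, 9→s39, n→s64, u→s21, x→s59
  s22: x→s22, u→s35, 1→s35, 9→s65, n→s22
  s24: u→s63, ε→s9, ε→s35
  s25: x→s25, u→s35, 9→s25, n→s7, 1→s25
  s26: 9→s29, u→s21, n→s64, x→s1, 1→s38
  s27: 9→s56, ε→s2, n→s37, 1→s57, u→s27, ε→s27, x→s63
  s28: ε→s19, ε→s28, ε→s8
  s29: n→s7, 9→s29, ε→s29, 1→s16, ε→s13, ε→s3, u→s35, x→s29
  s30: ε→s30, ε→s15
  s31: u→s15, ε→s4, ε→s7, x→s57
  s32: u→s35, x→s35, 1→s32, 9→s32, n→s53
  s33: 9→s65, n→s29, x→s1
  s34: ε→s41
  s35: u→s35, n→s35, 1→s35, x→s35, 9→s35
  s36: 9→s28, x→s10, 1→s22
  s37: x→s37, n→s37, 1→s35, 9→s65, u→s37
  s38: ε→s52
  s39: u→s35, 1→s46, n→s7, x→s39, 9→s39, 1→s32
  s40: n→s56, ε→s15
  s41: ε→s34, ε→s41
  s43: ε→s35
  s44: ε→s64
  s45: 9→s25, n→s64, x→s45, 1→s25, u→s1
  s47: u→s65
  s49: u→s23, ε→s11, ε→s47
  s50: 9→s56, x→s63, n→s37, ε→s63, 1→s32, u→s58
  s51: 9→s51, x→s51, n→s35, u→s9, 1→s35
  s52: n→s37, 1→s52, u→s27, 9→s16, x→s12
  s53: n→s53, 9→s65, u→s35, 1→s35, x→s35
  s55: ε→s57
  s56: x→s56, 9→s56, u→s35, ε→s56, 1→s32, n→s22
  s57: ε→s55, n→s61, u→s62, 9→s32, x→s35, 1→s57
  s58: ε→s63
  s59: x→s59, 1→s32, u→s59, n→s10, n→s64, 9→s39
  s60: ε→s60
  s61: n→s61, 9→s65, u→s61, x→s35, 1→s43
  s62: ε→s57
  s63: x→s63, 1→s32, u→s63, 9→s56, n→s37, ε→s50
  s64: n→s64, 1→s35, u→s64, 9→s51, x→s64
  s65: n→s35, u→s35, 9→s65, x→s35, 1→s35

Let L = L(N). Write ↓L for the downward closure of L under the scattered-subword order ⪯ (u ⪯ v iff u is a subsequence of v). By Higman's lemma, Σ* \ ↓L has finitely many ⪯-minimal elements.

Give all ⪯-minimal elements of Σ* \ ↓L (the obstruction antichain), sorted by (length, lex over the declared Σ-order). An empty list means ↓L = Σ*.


A = [9u, n1, x1u, n9n, uuu1x, uu1n9x].

|Q|=66, |F|=30, |δ|=220 (47 ε).
min D↑ (28 st, q0=0, F={7}): 0:x→1,u→2,9→3,1→0,n→4 1:x→1,u→5,9→3,1→3,n→4 2:x→5,u→6,9→3,1→2,n→4 3:x→3,u→7,9→3,1→3,n→8 4:x→4,u→4,9→9,1→7,n→4 5:x→5,u→10,9→3,1→3,n→4 6:x→10,u→11,9→12,1→13,n→4 7:x→7,u→7,9→7,1→7,n→7 8:x→8,u→7,9→9,1→7,n→8 9:x→9,u→7,9→9,1→7,n→7 10:x→10,u→14,9→12,1→15,n→4 11:x→14,u→11,9→16,1→17,n→4 12:x→12,u→7,9→12,1→15,n→8 13:x→18,u→19,9→15,1→13,n→20 14:x→14,u→14,9→16,1→21,n→4 15:x→15,u→7,9→15,1→15,n→22 16:x→16,u→7,9→16,1→21,n→8 17:x→7,u→17,9→21,1→17,n→23 18:x→18,u→24,9→15,1→15,n→20 19:x→24,u→19,9→25,1→17,n→20 20:x→20,u→20,9→26,1→7,n→20 21:x→7,u→7,9→21,1→21,n→27 22:x→22,u→7,9→26,1→7,n→22 23:x→7,u→23,9→26,1→7,n→23 24:x→24,u→24,9→25,1→21,n→20 25:x→25,u→7,9→25,1→21,n→22 26:x→7,u→7,9→26,1→7,n→7 27:x→7,u→7,9→26,1→7,n→27 [Hopcroft].
'9u': N↓-sim [44, 18, 3] end={s14,s35,s9} — reject; 2/2 del acc.
'n1': N↓-sim [44, 16, 3] end={s14,s35,s43} rej; 2/2 del acc.
'x1u': N↓-sim [44, 31, 12, 3] end={s14,s35,s9} rej; 3/3 single-dels accept.
'n9n': |S_i|=[44, 16, 5, 1] end={s35} ∉↓L; 3/3 single-dels accept.
'uuu1x': run [44, 39, 36, 27, 11, 1] end={s35} — reject; 5/5 deletions ∈↓L.
'uu1n9x': N↓-sim [44, 39, 36, 23, 7, 2, 1] end={s35} rej; 6/6 single-dels accept.
6 obstructions.


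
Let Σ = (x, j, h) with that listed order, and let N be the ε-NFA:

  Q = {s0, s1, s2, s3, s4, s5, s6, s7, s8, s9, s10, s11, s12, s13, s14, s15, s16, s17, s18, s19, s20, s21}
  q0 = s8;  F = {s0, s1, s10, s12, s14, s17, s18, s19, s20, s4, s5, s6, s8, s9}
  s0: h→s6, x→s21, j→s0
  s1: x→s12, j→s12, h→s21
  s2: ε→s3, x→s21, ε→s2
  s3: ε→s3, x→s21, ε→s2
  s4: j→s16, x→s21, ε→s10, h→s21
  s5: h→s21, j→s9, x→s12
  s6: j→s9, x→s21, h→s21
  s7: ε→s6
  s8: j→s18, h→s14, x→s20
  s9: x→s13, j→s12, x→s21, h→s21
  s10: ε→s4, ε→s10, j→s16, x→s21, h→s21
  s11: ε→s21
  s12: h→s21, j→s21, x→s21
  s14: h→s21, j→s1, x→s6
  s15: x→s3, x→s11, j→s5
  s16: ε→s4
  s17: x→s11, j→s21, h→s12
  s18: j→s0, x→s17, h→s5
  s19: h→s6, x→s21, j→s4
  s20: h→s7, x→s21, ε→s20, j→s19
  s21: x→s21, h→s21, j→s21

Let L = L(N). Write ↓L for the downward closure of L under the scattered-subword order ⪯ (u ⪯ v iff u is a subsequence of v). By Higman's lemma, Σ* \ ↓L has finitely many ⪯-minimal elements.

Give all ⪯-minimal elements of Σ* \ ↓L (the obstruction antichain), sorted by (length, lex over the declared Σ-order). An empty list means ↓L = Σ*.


|Q|=22, |F|=14, |δ|=62 (11 ε).
min D↑ (14 st, q0=0, F={4}): 0:x→1,j→2,h→3 1:x→4,j→5,h→6 2:x→7,j→8,h→9 3:x→6,j→10,h→4 4:x→4,j→4,h→4 5:x→4,j→11,h→6 6:x→4,j→12,h→4 7:x→4,j→4,h→13 8:x→4,j→8,h→6 9:x→13,j→12,h→4 10:x→13,j→13,h→4 11:x→4,j→11,h→4 12:x→4,j→13,h→4 13:x→4,j→4,h→4 [Hopcroft].
'xx': run [19, 13, 3] end={s11,s13,s21} — reject; 2/2 del acc.
'hh': |S_i|=[19, 9, 1] end={s21} — reject; 2/2 del acc.
'jxj': run [19, 15, 5, 1] end={s21} — reject; 3/3 del acc.
'jjx': |S_i|=[19, 15, 9, 2] end={s13,s21} ∉↓L; 3/3 del acc.
'xjjh': run [19, 13, 9, 7, 1] end={s21} rej; 4/4 deletions ∈↓L.
'hjjj': |S_i|=[19, 9, 5, 2, 1] end={s21} rej; 4/4 deletions ∈↓L.
6 obstructions.

A = [xx, hh, jxj, jjx, xjjh, hjjj].


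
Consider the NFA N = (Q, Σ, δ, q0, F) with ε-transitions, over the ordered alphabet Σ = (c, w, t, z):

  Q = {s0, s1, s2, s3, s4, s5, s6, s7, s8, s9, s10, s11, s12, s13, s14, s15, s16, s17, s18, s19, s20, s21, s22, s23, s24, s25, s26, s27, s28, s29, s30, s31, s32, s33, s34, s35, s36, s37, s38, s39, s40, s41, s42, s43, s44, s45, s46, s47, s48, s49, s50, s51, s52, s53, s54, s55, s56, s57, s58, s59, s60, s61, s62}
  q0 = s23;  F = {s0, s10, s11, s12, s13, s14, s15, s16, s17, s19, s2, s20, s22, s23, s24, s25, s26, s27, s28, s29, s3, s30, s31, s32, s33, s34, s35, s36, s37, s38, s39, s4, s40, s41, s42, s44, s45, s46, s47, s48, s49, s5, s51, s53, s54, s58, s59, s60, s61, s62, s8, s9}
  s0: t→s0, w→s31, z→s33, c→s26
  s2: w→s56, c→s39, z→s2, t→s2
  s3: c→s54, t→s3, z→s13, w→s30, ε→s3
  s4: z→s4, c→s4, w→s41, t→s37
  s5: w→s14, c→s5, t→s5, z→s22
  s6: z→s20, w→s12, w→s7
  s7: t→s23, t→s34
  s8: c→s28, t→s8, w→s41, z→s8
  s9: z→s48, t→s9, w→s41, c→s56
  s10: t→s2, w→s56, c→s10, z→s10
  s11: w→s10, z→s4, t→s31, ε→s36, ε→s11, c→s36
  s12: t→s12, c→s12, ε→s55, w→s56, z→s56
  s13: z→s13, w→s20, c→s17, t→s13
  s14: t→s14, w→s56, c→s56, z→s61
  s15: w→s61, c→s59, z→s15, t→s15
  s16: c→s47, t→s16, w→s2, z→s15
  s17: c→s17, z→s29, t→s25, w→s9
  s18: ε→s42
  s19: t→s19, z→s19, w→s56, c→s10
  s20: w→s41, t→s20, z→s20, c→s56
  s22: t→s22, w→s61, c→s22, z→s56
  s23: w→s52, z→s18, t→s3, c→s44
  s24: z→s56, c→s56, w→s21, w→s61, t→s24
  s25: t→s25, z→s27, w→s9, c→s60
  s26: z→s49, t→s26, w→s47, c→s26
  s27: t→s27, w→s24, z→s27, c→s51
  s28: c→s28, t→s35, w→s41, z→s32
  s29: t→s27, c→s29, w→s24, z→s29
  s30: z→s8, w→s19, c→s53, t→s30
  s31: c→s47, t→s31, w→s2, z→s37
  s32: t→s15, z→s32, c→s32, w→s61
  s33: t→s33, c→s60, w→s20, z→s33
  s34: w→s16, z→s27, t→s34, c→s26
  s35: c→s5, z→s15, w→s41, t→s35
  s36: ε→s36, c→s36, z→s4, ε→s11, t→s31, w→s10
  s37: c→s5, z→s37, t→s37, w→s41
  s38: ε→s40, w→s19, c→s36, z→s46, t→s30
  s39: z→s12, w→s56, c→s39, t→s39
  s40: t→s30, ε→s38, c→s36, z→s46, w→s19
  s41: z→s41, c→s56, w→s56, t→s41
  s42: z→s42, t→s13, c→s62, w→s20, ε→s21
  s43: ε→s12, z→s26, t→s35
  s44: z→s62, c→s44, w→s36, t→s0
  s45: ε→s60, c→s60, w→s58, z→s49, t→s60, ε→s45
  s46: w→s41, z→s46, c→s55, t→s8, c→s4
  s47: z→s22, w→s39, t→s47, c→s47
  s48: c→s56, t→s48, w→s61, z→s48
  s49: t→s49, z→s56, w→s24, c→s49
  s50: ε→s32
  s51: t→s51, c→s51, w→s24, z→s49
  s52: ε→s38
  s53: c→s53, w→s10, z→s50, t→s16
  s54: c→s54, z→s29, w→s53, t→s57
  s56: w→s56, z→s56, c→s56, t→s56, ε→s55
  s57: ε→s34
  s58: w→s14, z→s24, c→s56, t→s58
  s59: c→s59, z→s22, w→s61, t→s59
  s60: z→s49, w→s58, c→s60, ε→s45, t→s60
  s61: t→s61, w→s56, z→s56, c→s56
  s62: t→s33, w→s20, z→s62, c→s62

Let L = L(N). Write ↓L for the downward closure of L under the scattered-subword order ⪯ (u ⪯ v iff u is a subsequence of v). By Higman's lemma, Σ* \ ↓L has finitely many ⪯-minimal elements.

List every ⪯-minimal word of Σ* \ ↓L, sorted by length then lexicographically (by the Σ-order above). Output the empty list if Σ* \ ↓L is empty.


min(Σ*\↓L) = [www, zwc, ctczz, tczwz].

|Q|=63, |F|=52, |δ|=239 (18 ε).
min D↑ (50 st, q0=0, F={19}): 0:c→1,w→2,t→3,z→4 1:c→1,w→5,t→6,z→7 2:c→5,w→8,t→9,z→10 3:c→11,w→9,t→3,z→12 4:c→7,w→13,t→12,z→4 5:c→5,w→14,t→15,z→16 6:c→17,w→15,t→6,z→18 7:c→7,w→13,t→18,z→7 8:c→14,w→19,t→8,z→8 9:c→20,w→8,t→9,z→21 10:c→16,w→22,t→21,z→10 11:c→11,w→20,t→23,z→24 12:c→25,w→13,t→12,z→12 13:c→19,w→22,t→13,z→13 14:c→14,w→19,t→26,z→14 15:c→27,w→26,t→15,z→28 16:c→16,w→22,t→28,z→16 17:c→17,w→27,t→17,z→29 18:c→30,w→13,t→18,z→18 19:c→19,w→19,t→19,z→19 20:c→20,w→14,t→31,z→32 21:c→33,w→22,t→21,z→21 22:c→19,w→19,t→22,z→22 23:c→17,w→31,t→23,z→34 24:c→24,w→35,t→34,z→24 25:c→25,w→36,t→37,z→24 26:c→38,w→19,t→26,z→26 27:c→27,w→38,t→27,z→39 28:c→40,w→22,t→28,z→28 29:c→29,w→35,t→29,z→19 30:c→30,w→41,t→30,z→29 31:c→27,w→26,t→31,z→42 32:c→32,w→43,t→42,z→32 33:c→33,w→22,t→44,z→32 34:c→45,w→35,t→34,z→34 35:c→19,w→43,t→35,z→19 36:c→19,w→22,t→36,z→46 37:c→30,w→36,t→37,z→34 38:c→38,w→19,t→38,z→47 39:c→39,w→43,t→39,z→19 40:c→40,w→48,t→40,z→39 41:c→19,w→48,t→41,z→35 42:c→49,w→43,t→42,z→42 43:c→19,w→19,t→43,z→19 44:c→40,w→22,t→44,z→42 45:c→45,w→35,t→45,z→29 46:c→19,w→43,t→46,z→46 47:c→47,w→19,t→47,z→19 48:c→19,w→19,t→48,z→43 49:c→49,w→43,t→49,z→39 (ε-aug+det+¬).
'www': |S_i|=[59, 38, 11, 2] end={s55,s56} ∉↓L; 3/3 single-dels accept.
'zwc': |S_i|=[59, 41, 11, 2] end={s55,s56} — reject; 3/3 single-dels accept.
'ctczz': N↓-sim [59, 47, 34, 18, 8, 2] end={s55,s56} — reject; 5/5 deletions ∈↓L.
'tczwz': N↓-sim [59, 47, 37, 20, 5, 2] end={s55,s56} ∉↓L; 5/5 single-dels accept.
4 obstructions.
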